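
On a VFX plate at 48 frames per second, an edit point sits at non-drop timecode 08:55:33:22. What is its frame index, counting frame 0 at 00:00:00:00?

Total seconds to the label: (8 × 3600 + 55 × 60 + 33) = 32133.
Frame index = 32133 × 48 + 22 = 1542406.

1542406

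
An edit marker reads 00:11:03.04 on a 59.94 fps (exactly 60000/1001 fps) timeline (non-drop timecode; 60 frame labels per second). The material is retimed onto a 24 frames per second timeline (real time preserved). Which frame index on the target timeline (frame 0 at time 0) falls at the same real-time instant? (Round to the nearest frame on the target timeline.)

frame 15930

Source frame index: (0×3600 + 11×60 + 3) × 60 + 4 = 39784.
Real time: 39784 / (60000/1001) = 4977973/7500 s.
Target frame: (4977973/7500) × (24) = 9955946/625 ≈ 15929.514 → 15930.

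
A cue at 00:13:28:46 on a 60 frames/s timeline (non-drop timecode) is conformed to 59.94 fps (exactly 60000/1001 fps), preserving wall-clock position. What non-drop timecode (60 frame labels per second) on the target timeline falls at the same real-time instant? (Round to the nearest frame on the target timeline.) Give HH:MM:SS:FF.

Source frame index: (0×3600 + 13×60 + 28) × 60 + 46 = 48526.
Real time: 48526 / (60) = 24263/30 s.
Target frame: (24263/30) × (60000/1001) = 48526000/1001 ≈ 48477.522 → 48478.
At 60 labels/s: frame 48478 → 00:13:27:58.

00:13:27:58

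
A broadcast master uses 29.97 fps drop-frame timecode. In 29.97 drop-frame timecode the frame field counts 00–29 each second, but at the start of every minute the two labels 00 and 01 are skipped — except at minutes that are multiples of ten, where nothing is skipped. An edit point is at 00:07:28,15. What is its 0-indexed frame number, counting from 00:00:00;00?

Complete 10-minute blocks: 0, each 17982 frames → 0.
Remaining 7 whole minutes in the current block: 1800 + 6 × 1798 = 12588 frames.
Within the current minute: 28 × 30 + 15 − 2 = 853 (labels ;00/;01 skipped at this minute). Total = 0 + 12588 + 853 = 13441.

13441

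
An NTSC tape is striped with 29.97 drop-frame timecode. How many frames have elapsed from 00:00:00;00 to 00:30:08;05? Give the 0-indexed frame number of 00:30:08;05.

54191

As if non-drop at 30 labels/s: (0 × 3600 + 30 × 60 + 8) × 30 + 5 = 54245.
Minute boundaries passed: 30; those not divisible by 10: 30 − 3 = 27; dropped labels = 2 × 27 = 54.
Actual frame index = 54245 − 54 = 54191.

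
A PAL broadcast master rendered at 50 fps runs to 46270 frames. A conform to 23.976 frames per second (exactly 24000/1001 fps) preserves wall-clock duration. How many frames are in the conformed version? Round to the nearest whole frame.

Frames at target rate = 46270 × (24000/1001) / (50) = 3172800/143 ≈ 22187.413.
Nearest whole frame: 22187.

22187 frames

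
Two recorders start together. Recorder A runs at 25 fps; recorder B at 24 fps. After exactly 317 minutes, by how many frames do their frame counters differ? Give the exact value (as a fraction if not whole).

19020 frames

317 min = 19020 s.
A emits 25 × 19020 = 475500 frames; B emits 24 × 19020 = 456480.
Difference = 19020 frames; B is behind A.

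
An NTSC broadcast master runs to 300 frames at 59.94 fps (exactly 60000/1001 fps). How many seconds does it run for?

5.005 seconds

Running time = 300 / (60000/1001) = 5.005 s.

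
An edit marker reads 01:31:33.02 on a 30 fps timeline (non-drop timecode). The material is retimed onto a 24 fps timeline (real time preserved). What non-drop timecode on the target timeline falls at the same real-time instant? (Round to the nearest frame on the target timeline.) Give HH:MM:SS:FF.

Source frame index: (1×3600 + 31×60 + 33) × 30 + 2 = 164792.
Real time: 164792 / (30) = 82396/15 s.
Target frame: (82396/15) × (24) = 659168/5 ≈ 131833.600 → 131834.
At 24 labels/s: frame 131834 → 01:31:33:02.

01:31:33:02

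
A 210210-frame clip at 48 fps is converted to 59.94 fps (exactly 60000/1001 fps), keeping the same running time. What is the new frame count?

Target frames = source frames × (target rate / source rate) = 210210 × (60000/1001)/(48) = 210210 × 1250/1001 = 262500.

262500 frames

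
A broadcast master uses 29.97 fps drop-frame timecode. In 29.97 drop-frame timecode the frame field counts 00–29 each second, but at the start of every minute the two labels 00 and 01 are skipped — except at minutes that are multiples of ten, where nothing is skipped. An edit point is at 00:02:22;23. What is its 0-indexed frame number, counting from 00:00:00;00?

4279

As if non-drop at 30 labels/s: (0 × 3600 + 2 × 60 + 22) × 30 + 23 = 4283.
Minute boundaries passed: 2; those not divisible by 10: 2 − 0 = 2; dropped labels = 2 × 2 = 4.
Actual frame index = 4283 − 4 = 4279.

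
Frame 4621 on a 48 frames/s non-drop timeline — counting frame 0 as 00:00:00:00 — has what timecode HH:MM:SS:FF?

4621 ÷ 48 = 96 full seconds, remainder 13 frames.
96 s = 0 h 1 min 36 s.
Timecode: 00:01:36:13.

00:01:36:13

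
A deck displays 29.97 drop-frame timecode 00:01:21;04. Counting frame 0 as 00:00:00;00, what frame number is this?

Complete 10-minute blocks: 0, each 17982 frames → 0.
Remaining 1 whole minute in the current block: 1800 + 0 × 1798 = 1800 frames.
Within the current minute: 21 × 30 + 4 − 2 = 632 (labels ;00/;01 skipped at this minute). Total = 0 + 1800 + 632 = 2432.

2432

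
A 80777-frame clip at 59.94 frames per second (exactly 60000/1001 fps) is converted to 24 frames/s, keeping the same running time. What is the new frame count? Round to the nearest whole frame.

32343 frames

Frames at target rate = 80777 × (24) / (60000/1001) = 80857777/2500 ≈ 32343.111.
Nearest whole frame: 32343.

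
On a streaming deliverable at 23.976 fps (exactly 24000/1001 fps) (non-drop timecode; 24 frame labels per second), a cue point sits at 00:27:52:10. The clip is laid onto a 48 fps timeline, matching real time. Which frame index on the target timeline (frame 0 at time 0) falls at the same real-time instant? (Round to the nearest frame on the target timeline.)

Source frame index: (0×3600 + 27×60 + 52) × 24 + 10 = 40138.
Real time: 40138 / (24000/1001) = 20089069/12000 s.
Target frame: (20089069/12000) × (48) = 20089069/250 ≈ 80356.276 → 80356.

frame 80356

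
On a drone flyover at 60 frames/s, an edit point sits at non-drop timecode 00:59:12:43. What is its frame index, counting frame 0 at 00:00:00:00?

Total seconds to the label: (0 × 3600 + 59 × 60 + 12) = 3552.
Frame index = 3552 × 60 + 43 = 213163.

frame 213163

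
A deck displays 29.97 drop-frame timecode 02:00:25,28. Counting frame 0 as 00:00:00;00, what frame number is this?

As if non-drop at 30 labels/s: (2 × 3600 + 0 × 60 + 25) × 30 + 28 = 216778.
Minute boundaries passed: 120; those not divisible by 10: 120 − 12 = 108; dropped labels = 2 × 108 = 216.
Actual frame index = 216778 − 216 = 216562.

216562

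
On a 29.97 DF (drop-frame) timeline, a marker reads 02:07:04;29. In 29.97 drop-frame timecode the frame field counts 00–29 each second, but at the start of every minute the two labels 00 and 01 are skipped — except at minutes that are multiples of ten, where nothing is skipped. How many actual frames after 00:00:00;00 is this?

Complete 10-minute blocks: 12, each 17982 frames → 215784.
Remaining 7 whole minutes in the current block: 1800 + 6 × 1798 = 12588 frames.
Within the current minute: 4 × 30 + 29 − 2 = 147 (labels ;00/;01 skipped at this minute). Total = 215784 + 12588 + 147 = 228519.

228519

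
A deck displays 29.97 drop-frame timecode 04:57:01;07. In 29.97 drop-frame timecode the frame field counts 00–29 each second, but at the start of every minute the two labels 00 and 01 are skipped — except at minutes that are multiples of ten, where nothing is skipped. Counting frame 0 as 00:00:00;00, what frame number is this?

As if non-drop at 30 labels/s: (4 × 3600 + 57 × 60 + 1) × 30 + 7 = 534637.
Minute boundaries passed: 297; those not divisible by 10: 297 − 29 = 268; dropped labels = 2 × 268 = 536.
Actual frame index = 534637 − 536 = 534101.

534101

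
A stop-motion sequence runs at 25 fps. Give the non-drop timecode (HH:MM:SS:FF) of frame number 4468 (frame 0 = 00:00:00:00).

00:02:58:18

4468 ÷ 25 = 178 full seconds, remainder 18 frames.
178 s = 0 h 2 min 58 s.
Timecode: 00:02:58:18.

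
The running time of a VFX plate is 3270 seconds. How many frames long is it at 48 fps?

156960 frames

Frames = 3270 × 48 = 156960.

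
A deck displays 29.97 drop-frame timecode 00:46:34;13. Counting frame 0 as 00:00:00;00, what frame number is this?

83749

As if non-drop at 30 labels/s: (0 × 3600 + 46 × 60 + 34) × 30 + 13 = 83833.
Minute boundaries passed: 46; those not divisible by 10: 46 − 4 = 42; dropped labels = 2 × 42 = 84.
Actual frame index = 83833 − 84 = 83749.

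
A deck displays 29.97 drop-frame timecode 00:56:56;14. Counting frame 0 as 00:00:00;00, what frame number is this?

As if non-drop at 30 labels/s: (0 × 3600 + 56 × 60 + 56) × 30 + 14 = 102494.
Minute boundaries passed: 56; those not divisible by 10: 56 − 5 = 51; dropped labels = 2 × 51 = 102.
Actual frame index = 102494 − 102 = 102392.

102392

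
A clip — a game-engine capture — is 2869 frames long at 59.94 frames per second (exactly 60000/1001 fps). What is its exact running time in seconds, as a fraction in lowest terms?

Running time = 2869 ÷ (60000/1001) = 2869 × 1001/60000 = 2871869/60000 s.

2871869/60000 seconds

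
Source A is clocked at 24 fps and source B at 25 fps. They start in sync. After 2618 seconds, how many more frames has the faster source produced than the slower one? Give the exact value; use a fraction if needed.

2618 frames

A emits 24 × 2618 = 62832 frames; B emits 25 × 2618 = 65450.
Difference = 2618 frames; B is ahead of A.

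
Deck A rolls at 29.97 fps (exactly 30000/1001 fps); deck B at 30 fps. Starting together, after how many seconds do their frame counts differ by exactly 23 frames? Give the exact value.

The gap grows by |30 − 30000/1001| = 30/1001 frames per second.
Time for a 23-frame gap: 23 ÷ (30/1001) = 23023/30 s.

23023/30 seconds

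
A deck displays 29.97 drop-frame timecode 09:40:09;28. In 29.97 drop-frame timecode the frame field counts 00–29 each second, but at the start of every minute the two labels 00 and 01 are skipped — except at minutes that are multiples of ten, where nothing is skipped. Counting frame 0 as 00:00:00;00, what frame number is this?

Complete 10-minute blocks: 58, each 17982 frames → 1042956.
Remaining 0 whole minutes in the current block: 0 frames.
Within the current minute: 9 × 30 + 28 = 298. Total = 1042956 + 0 + 298 = 1043254.

1043254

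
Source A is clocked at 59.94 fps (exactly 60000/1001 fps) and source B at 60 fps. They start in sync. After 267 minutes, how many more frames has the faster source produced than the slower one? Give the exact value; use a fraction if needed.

961200/1001 frames

267 min = 16020 s.
A emits 60000/1001 × 16020 = 961200000/1001 frames; B emits 60 × 16020 = 961200.
Difference = 961200/1001 frames (≈ 960.2398); B is ahead of A.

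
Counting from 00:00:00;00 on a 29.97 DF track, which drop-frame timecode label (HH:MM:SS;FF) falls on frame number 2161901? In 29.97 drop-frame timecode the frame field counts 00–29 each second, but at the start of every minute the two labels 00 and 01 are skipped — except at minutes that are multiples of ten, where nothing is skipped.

Each 10-minute DF block holds 10 × 60 × 30 − 9 × 2 = 17982 frames. 2161901 ÷ 17982 → 120 full blocks, remainder 4061.
Within the partial block the first minute is 1800 frames and each further minute 1798, so 2 further minute boundaries passed. Total skipped labels = 18 × 120 + 2 × 2 = 2164.
Non-drop label index = 2161901 + 2164 = 2164065; at 30 labels/s that is 20:02:15:15, i.e. DF 20:02:15;15.

20:02:15;15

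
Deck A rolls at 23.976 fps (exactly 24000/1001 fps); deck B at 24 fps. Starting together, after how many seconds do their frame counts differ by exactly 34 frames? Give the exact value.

The gap grows by |24 − 24000/1001| = 24/1001 frames per second.
Time for a 34-frame gap: 34 ÷ (24/1001) = 17017/12 s.

17017/12 seconds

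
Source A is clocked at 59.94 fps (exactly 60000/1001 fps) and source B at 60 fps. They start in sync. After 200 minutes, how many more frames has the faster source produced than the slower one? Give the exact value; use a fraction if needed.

720000/1001 frames

200 min = 12000 s.
A emits 60000/1001 × 12000 = 720000000/1001 frames; B emits 60 × 12000 = 720000.
Difference = 720000/1001 frames (≈ 719.2807); B is ahead of A.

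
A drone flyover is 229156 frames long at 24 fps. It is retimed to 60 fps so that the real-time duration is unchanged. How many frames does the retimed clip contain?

572890 frames

Target frames = source frames × (target rate / source rate) = 229156 × (60)/(24) = 229156 × 5/2 = 572890.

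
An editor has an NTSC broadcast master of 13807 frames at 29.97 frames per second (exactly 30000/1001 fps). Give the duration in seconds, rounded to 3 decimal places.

Running time = 13807 × 1001/30000 = 13820807/30000 s ≈ 460.694 s.

460.694 seconds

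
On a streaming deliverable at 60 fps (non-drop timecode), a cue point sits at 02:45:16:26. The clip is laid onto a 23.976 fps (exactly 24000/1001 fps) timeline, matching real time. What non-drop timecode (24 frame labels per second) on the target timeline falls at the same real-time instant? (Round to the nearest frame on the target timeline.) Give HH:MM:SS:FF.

02:45:06:13

Source frame index: (2×3600 + 45×60 + 16) × 60 + 26 = 594986.
Real time: 594986 / (60) = 297493/30 s.
Target frame: (297493/30) × (24000/1001) = 33999200/143 ≈ 237756.643 → 237757.
At 24 labels/s: frame 237757 → 02:45:06:13.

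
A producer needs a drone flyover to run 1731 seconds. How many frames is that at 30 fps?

Frames = 1731 × 30 = 51930.

51930 frames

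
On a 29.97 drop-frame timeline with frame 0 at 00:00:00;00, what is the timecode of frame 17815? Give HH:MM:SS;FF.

Ten DF minutes hold 17982 frames, so frame 17815 lies in block 0 (frames 0–17981) with 17815 frames into that block.
The block's first minute is 1800 frames and the rest 1798 each; 17815 frames reaches minute 9, so 0 × 18 + 9 × 2 = 18 labels have been skipped so far.
Adding those back, label number 17815 + 18 = 17833 at 30 labels/s is 594 s + 13 f = 0 h 9 min 54 s frame 13, i.e. 00:09:54;13.

00:09:54;13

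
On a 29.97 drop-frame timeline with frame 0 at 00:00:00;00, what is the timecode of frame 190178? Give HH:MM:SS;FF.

01:45:45;18

Ten DF minutes hold 17982 frames, so frame 190178 lies in block 10 (frames 179820–197801) with 10358 frames into that block.
The block's first minute is 1800 frames and the rest 1798 each; 10358 frames reaches minute 5, so 10 × 18 + 5 × 2 = 190 labels have been skipped so far.
Adding those back, label number 190178 + 190 = 190368 at 30 labels/s is 6345 s + 18 f = 1 h 45 min 45 s frame 18, i.e. 01:45:45;18.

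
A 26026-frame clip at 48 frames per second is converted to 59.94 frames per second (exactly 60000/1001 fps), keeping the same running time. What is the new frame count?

32500 frames

Target frames = source frames × (target rate / source rate) = 26026 × (60000/1001)/(48) = 26026 × 1250/1001 = 32500.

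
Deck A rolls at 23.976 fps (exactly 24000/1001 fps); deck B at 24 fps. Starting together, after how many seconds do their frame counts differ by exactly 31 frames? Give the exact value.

The gap grows by |24 − 24000/1001| = 24/1001 frames per second.
Time for a 31-frame gap: 31 ÷ (24/1001) = 31031/24 s.

31031/24 seconds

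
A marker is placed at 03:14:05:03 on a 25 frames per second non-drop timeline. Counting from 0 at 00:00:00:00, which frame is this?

Total seconds to the label: (3 × 3600 + 14 × 60 + 5) = 11645.
Frame index = 11645 × 25 + 3 = 291128.

291128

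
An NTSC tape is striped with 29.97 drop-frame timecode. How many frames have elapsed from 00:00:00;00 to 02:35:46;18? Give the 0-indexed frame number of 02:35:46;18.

280118

Complete 10-minute blocks: 15, each 17982 frames → 269730.
Remaining 5 whole minutes in the current block: 1800 + 4 × 1798 = 8992 frames.
Within the current minute: 46 × 30 + 18 − 2 = 1396 (labels ;00/;01 skipped at this minute). Total = 269730 + 8992 + 1396 = 280118.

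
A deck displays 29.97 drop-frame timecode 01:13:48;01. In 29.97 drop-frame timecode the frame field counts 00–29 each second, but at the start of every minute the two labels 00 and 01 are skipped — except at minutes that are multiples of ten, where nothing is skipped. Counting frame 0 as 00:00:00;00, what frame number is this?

132709

As if non-drop at 30 labels/s: (1 × 3600 + 13 × 60 + 48) × 30 + 1 = 132841.
Minute boundaries passed: 73; those not divisible by 10: 73 − 7 = 66; dropped labels = 2 × 66 = 132.
Actual frame index = 132841 − 132 = 132709.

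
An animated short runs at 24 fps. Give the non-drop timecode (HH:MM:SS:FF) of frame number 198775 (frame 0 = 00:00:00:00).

198775 ÷ 24 = 8282 full seconds, remainder 7 frames.
8282 s = 2 h 18 min 2 s.
Timecode: 02:18:02:07.

02:18:02:07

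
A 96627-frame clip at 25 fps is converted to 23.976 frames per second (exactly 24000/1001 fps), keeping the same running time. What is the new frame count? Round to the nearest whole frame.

92669 frames

Frames at target rate = 96627 × (24000/1001) / (25) = 92761920/1001 ≈ 92669.251.
Nearest whole frame: 92669.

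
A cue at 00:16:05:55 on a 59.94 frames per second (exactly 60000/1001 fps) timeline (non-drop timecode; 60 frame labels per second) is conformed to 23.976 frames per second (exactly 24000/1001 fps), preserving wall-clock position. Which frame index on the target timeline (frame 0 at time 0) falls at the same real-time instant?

frame 23182

Source frame index: (0×3600 + 16×60 + 5) × 60 + 55 = 57955.
Real time: 57955 / (60000/1001) = 11602591/12000 s.
Target frame: (11602591/12000) × (24000/1001) = 23182.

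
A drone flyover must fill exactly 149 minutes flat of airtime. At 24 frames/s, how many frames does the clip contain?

149 min = 8940 s.
Frames = 8940 × 24 = 214560.

214560 frames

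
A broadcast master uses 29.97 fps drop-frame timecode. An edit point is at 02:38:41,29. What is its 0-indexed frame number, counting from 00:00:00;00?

As if non-drop at 30 labels/s: (2 × 3600 + 38 × 60 + 41) × 30 + 29 = 285659.
Minute boundaries passed: 158; those not divisible by 10: 158 − 15 = 143; dropped labels = 2 × 143 = 286.
Actual frame index = 285659 − 286 = 285373.

285373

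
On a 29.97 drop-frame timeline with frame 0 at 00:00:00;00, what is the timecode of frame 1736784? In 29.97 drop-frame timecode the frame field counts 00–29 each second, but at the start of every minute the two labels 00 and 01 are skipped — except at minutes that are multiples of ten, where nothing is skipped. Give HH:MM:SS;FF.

Ten DF minutes hold 17982 frames, so frame 1736784 lies in block 96 (frames 1726272–1744253) with 10512 frames into that block.
The block's first minute is 1800 frames and the rest 1798 each; 10512 frames reaches minute 5, so 96 × 18 + 5 × 2 = 1738 labels have been skipped so far.
Adding those back, label number 1736784 + 1738 = 1738522 at 30 labels/s is 57950 s + 22 f = 16 h 5 min 50 s frame 22, i.e. 16:05:50;22.

16:05:50;22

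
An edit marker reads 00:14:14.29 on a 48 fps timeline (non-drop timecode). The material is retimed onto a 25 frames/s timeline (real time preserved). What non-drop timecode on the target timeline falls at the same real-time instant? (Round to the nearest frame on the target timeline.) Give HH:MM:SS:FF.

Source frame index: (0×3600 + 14×60 + 14) × 48 + 29 = 41021.
Real time: 41021 / (48) = 41021/48 s.
Target frame: (41021/48) × (25) = 1025525/48 ≈ 21365.104 → 21365.
At 25 labels/s: frame 21365 → 00:14:14:15.

00:14:14:15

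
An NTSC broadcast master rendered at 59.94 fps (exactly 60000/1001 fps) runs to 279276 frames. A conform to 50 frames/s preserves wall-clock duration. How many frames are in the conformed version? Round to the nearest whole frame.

Frames at target rate = 279276 × (50) / (60000/1001) = 23296273/100 ≈ 232962.730.
Nearest whole frame: 232963.

232963 frames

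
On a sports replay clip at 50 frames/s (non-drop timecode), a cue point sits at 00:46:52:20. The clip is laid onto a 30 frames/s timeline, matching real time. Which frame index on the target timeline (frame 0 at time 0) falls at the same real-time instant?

frame 84372

Source frame index: (0×3600 + 46×60 + 52) × 50 + 20 = 140620.
Real time: 140620 / (50) = 14062/5 s.
Target frame: (14062/5) × (30) = 84372.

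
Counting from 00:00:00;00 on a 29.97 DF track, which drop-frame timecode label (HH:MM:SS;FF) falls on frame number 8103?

00:04:30;11

Ten DF minutes hold 17982 frames, so frame 8103 lies in block 0 (frames 0–17981) with 8103 frames into that block.
The block's first minute is 1800 frames and the rest 1798 each; 8103 frames reaches minute 4, so 0 × 18 + 4 × 2 = 8 labels have been skipped so far.
Adding those back, label number 8103 + 8 = 8111 at 30 labels/s is 270 s + 11 f = 0 h 4 min 30 s frame 11, i.e. 00:04:30;11.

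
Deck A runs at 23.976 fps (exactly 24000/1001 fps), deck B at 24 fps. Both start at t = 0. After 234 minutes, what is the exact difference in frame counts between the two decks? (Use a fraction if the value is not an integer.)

234 min = 14040 s.
A emits 24000/1001 × 14040 = 25920000/77 frames; B emits 24 × 14040 = 336960.
Difference = 25920/77 frames (≈ 336.6234); B is ahead of A.

25920/77 frames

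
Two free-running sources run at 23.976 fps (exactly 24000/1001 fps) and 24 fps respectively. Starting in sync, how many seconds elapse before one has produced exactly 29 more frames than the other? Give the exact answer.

The gap grows by |24 − 24000/1001| = 24/1001 frames per second.
Time for a 29-frame gap: 29 ÷ (24/1001) = 29029/24 s.

29029/24 seconds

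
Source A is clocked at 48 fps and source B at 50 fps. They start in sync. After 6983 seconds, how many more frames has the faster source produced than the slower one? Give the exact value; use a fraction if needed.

A emits 48 × 6983 = 335184 frames; B emits 50 × 6983 = 349150.
Difference = 13966 frames; B is ahead of A.

13966 frames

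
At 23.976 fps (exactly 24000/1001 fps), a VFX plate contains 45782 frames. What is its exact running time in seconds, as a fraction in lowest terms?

22913891/12000 seconds

Running time = 45782 ÷ (24000/1001) = 45782 × 1001/24000 = 22913891/12000 s.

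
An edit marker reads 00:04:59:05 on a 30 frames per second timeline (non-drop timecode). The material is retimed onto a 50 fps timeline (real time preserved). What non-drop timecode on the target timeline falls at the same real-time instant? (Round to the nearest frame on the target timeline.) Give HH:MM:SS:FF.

Source frame index: (0×3600 + 4×60 + 59) × 30 + 5 = 8975.
Real time: 8975 / (30) = 1795/6 s.
Target frame: (1795/6) × (50) = 44875/3 ≈ 14958.333 → 14958.
At 50 labels/s: frame 14958 → 00:04:59:08.

00:04:59:08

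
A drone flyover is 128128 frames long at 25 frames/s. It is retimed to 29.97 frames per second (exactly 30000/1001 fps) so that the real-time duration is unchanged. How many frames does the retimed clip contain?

153600 frames

Target frames = source frames × (target rate / source rate) = 128128 × (30000/1001)/(25) = 128128 × 1200/1001 = 153600.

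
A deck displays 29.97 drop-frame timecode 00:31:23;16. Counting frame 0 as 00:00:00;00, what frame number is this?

As if non-drop at 30 labels/s: (0 × 3600 + 31 × 60 + 23) × 30 + 16 = 56506.
Minute boundaries passed: 31; those not divisible by 10: 31 − 3 = 28; dropped labels = 2 × 28 = 56.
Actual frame index = 56506 − 56 = 56450.

56450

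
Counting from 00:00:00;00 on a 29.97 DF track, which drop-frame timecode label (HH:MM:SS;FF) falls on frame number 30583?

00:17:00;15

Ten DF minutes hold 17982 frames, so frame 30583 lies in block 1 (frames 17982–35963) with 12601 frames into that block.
The block's first minute is 1800 frames and the rest 1798 each; 12601 frames reaches minute 7, so 1 × 18 + 7 × 2 = 32 labels have been skipped so far.
Adding those back, label number 30583 + 32 = 30615 at 30 labels/s is 1020 s + 15 f = 0 h 17 min 0 s frame 15, i.e. 00:17:00;15.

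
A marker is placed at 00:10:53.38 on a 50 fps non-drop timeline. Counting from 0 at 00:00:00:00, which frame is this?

32688

Total seconds to the label: (0 × 3600 + 10 × 60 + 53) = 653.
Frame index = 653 × 50 + 38 = 32688.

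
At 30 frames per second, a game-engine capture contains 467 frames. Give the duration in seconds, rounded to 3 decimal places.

Running time = 467 × 1/30 = 467/30 s ≈ 15.567 s.

15.567 seconds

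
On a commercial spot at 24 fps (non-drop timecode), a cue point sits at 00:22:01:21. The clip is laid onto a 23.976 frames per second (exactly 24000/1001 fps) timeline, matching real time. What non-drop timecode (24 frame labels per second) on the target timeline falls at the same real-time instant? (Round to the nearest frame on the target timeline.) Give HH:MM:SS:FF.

Source frame index: (0×3600 + 22×60 + 1) × 24 + 21 = 31725.
Real time: 31725 / (24) = 10575/8 s.
Target frame: (10575/8) × (24000/1001) = 31725000/1001 ≈ 31693.307 → 31693.
At 24 labels/s: frame 31693 → 00:22:00:13.

00:22:00:13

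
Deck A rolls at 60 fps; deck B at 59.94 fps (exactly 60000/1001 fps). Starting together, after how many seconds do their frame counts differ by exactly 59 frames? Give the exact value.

59059/60 seconds

The gap grows by |60000/1001 − 60| = 60/1001 frames per second.
Time for a 59-frame gap: 59 ÷ (60/1001) = 59059/60 s.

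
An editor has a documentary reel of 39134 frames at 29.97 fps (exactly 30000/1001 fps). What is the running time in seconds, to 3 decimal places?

Running time = 39134 × 1001/30000 = 19586567/15000 s ≈ 1305.771 s.

1305.771 seconds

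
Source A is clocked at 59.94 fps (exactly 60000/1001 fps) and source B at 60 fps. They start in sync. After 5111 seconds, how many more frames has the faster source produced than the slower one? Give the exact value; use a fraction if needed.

A emits 60000/1001 × 5111 = 306660000/1001 frames; B emits 60 × 5111 = 306660.
Difference = 306660/1001 frames (≈ 306.3536); B is ahead of A.

306660/1001 frames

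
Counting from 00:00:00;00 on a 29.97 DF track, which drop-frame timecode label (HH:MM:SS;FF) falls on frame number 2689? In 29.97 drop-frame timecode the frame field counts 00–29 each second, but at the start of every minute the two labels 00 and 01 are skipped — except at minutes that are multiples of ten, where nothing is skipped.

Each 10-minute DF block holds 10 × 60 × 30 − 9 × 2 = 17982 frames. 2689 ÷ 17982 → 0 full blocks, remainder 2689.
Within the partial block the first minute is 1800 frames and each further minute 1798, so 1 further minute boundary passed. Total skipped labels = 18 × 0 + 2 × 1 = 2.
Non-drop label index = 2689 + 2 = 2691; at 30 labels/s that is 00:01:29:21, i.e. DF 00:01:29;21.

00:01:29;21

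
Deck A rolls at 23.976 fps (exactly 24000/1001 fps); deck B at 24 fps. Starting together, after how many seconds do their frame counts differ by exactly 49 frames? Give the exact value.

49049/24 seconds

The gap grows by |24 − 24000/1001| = 24/1001 frames per second.
Time for a 49-frame gap: 49 ÷ (24/1001) = 49049/24 s.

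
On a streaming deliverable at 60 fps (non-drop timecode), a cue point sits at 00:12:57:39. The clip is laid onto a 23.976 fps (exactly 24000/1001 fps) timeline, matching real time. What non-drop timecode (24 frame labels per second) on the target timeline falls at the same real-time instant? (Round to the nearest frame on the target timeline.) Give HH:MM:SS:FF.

Source frame index: (0×3600 + 12×60 + 57) × 60 + 39 = 46659.
Real time: 46659 / (60) = 15553/20 s.
Target frame: (15553/20) × (24000/1001) = 18663600/1001 ≈ 18644.955 → 18645.
At 24 labels/s: frame 18645 → 00:12:56:21.

00:12:56:21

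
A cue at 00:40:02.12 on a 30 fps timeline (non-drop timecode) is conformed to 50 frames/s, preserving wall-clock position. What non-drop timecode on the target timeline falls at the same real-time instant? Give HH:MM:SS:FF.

00:40:02:20

Source frame index: (0×3600 + 40×60 + 2) × 30 + 12 = 72072.
Real time: 72072 / (30) = 12012/5 s.
Target frame: (12012/5) × (50) = 120120.
At 50 labels/s: frame 120120 → 00:40:02:20.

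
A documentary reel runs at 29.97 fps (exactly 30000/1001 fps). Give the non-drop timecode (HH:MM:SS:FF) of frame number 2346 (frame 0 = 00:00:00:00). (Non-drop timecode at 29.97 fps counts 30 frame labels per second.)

2346 ÷ 30 = 78 full seconds, remainder 6 frames.
78 s = 0 h 1 min 18 s.
Timecode: 00:01:18:06.

00:01:18:06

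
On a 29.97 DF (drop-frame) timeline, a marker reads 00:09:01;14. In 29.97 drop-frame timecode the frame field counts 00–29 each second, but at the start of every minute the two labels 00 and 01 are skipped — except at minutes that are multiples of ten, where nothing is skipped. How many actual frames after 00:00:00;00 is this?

Complete 10-minute blocks: 0, each 17982 frames → 0.
Remaining 9 whole minutes in the current block: 1800 + 8 × 1798 = 16184 frames.
Within the current minute: 1 × 30 + 14 − 2 = 42 (labels ;00/;01 skipped at this minute). Total = 0 + 16184 + 42 = 16226.

16226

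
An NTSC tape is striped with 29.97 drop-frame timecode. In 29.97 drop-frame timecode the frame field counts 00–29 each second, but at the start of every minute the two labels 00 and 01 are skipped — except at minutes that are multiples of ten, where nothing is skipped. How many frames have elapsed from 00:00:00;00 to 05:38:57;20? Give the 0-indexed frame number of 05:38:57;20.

Complete 10-minute blocks: 33, each 17982 frames → 593406.
Remaining 8 whole minutes in the current block: 1800 + 7 × 1798 = 14386 frames.
Within the current minute: 57 × 30 + 20 − 2 = 1728 (labels ;00/;01 skipped at this minute). Total = 593406 + 14386 + 1728 = 609520.

609520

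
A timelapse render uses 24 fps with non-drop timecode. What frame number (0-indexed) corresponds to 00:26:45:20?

Total seconds to the label: (0 × 3600 + 26 × 60 + 45) = 1605.
Frame index = 1605 × 24 + 20 = 38540.

frame 38540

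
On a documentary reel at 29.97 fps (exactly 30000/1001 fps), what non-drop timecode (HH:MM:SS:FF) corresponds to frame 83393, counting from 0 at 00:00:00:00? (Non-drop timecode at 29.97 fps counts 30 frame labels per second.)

83393 ÷ 30 = 2779 full seconds, remainder 23 frames.
2779 s = 0 h 46 min 19 s.
Timecode: 00:46:19:23.

00:46:19:23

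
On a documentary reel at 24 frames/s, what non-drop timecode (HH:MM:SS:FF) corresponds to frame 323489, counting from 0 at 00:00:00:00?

323489 ÷ 24 = 13478 full seconds, remainder 17 frames.
13478 s = 3 h 44 min 38 s.
Timecode: 03:44:38:17.

03:44:38:17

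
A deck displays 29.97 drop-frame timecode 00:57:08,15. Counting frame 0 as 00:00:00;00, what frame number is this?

Complete 10-minute blocks: 5, each 17982 frames → 89910.
Remaining 7 whole minutes in the current block: 1800 + 6 × 1798 = 12588 frames.
Within the current minute: 8 × 30 + 15 − 2 = 253 (labels ;00/;01 skipped at this minute). Total = 89910 + 12588 + 253 = 102751.

102751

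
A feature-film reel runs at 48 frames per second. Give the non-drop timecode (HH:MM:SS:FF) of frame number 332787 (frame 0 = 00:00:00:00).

01:55:33:03

332787 ÷ 48 = 6933 full seconds, remainder 3 frames.
6933 s = 1 h 55 min 33 s.
Timecode: 01:55:33:03.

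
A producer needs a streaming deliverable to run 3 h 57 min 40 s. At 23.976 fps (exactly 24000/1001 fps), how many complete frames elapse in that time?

3 h 57 min 40 s = 14260 s.
Frames = 14260 × 24000/1001 = 342240000/1001 ≈ 341898.1019.
Complete frames: 341898.

341898 frames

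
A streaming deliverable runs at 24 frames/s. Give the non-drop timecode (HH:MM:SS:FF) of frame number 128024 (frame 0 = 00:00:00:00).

128024 ÷ 24 = 5334 full seconds, remainder 8 frames.
5334 s = 1 h 28 min 54 s.
Timecode: 01:28:54:08.

01:28:54:08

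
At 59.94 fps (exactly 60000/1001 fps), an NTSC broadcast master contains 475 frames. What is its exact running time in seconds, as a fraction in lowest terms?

19019/2400 seconds

Running time = 475 ÷ (60000/1001) = 475 × 1001/60000 = 19019/2400 s.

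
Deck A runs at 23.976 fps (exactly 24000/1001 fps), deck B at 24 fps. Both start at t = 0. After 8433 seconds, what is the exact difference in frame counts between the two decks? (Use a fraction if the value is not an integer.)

202392/1001 frames

A emits 24000/1001 × 8433 = 202392000/1001 frames; B emits 24 × 8433 = 202392.
Difference = 202392/1001 frames (≈ 202.1898); B is ahead of A.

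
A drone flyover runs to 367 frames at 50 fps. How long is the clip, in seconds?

Running time = 367 / (50) = 7.34 s.

7.34 seconds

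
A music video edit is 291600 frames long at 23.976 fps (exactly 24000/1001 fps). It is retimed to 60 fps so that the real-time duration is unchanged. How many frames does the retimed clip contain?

Target frames = source frames × (target rate / source rate) = 291600 × (60)/(24000/1001) = 291600 × 1001/400 = 729729.

729729 frames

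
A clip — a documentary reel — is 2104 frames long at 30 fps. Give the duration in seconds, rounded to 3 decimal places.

Running time = 2104 × 1/30 = 1052/15 s ≈ 70.133 s.

70.133 seconds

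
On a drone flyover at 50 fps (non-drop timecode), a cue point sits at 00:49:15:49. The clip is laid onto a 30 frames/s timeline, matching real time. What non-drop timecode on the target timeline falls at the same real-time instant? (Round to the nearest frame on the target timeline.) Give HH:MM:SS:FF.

00:49:15:29

Source frame index: (0×3600 + 49×60 + 15) × 50 + 49 = 147799.
Real time: 147799 / (50) = 147799/50 s.
Target frame: (147799/50) × (30) = 443397/5 ≈ 88679.400 → 88679.
At 30 labels/s: frame 88679 → 00:49:15:29.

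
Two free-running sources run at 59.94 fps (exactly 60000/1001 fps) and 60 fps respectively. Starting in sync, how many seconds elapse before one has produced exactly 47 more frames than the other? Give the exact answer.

47047/60 seconds

The gap grows by |60 − 60000/1001| = 60/1001 frames per second.
Time for a 47-frame gap: 47 ÷ (60/1001) = 47047/60 s.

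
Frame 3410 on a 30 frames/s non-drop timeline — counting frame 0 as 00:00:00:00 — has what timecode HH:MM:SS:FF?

3410 ÷ 30 = 113 full seconds, remainder 20 frames.
113 s = 0 h 1 min 53 s.
Timecode: 00:01:53:20.

00:01:53:20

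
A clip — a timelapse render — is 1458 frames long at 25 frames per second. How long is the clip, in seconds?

58.32 seconds

Running time = 1458 / (25) = 58.32 s.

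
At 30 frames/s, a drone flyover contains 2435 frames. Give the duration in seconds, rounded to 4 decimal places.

Running time = 2435 × 1/30 = 487/6 s ≈ 81.1667 s.

81.1667 seconds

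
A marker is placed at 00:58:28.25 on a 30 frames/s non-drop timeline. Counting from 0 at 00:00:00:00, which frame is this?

Total seconds to the label: (0 × 3600 + 58 × 60 + 28) = 3508.
Frame index = 3508 × 30 + 25 = 105265.

frame 105265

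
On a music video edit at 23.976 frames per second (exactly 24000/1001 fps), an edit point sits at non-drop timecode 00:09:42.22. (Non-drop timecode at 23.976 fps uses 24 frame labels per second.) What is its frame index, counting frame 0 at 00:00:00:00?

Total seconds to the label: (0 × 3600 + 9 × 60 + 42) = 582.
Frame index = 582 × 24 + 22 = 13990.

frame 13990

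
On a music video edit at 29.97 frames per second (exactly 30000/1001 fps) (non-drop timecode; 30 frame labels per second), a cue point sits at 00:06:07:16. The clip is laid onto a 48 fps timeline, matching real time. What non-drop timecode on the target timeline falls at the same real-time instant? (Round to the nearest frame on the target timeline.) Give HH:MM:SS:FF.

Source frame index: (0×3600 + 6×60 + 7) × 30 + 16 = 11026.
Real time: 11026 / (30000/1001) = 5518513/15000 s.
Target frame: (5518513/15000) × (48) = 11037026/625 ≈ 17659.242 → 17659.
At 48 labels/s: frame 17659 → 00:06:07:43.

00:06:07:43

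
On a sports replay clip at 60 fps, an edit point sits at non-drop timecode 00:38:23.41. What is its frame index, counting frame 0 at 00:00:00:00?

Total seconds to the label: (0 × 3600 + 38 × 60 + 23) = 2303.
Frame index = 2303 × 60 + 41 = 138221.

138221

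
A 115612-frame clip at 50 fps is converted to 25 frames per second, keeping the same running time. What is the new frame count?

57806 frames

Target frames = source frames × (target rate / source rate) = 115612 × (25)/(50) = 115612 × 1/2 = 57806.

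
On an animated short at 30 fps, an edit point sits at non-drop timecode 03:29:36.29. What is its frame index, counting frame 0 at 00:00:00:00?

377309

Total seconds to the label: (3 × 3600 + 29 × 60 + 36) = 12576.
Frame index = 12576 × 30 + 29 = 377309.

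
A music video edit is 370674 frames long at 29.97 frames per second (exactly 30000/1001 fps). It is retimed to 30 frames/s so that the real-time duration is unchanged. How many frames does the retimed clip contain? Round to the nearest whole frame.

371045 frames

Frames at target rate = 370674 × (30) / (30000/1001) = 185522337/500 ≈ 371044.674.
Nearest whole frame: 371045.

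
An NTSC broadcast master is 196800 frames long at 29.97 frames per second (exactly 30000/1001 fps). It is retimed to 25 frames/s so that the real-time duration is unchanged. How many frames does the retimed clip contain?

Target frames = source frames × (target rate / source rate) = 196800 × (25)/(30000/1001) = 196800 × 1001/1200 = 164164.

164164 frames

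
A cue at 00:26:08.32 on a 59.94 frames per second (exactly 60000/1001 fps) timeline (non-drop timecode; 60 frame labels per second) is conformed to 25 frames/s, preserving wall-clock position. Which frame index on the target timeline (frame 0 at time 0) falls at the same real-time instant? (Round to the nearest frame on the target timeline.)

frame 39253

Source frame index: (0×3600 + 26×60 + 8) × 60 + 32 = 94112.
Real time: 94112 / (60000/1001) = 2943941/1875 s.
Target frame: (2943941/1875) × (25) = 2943941/75 ≈ 39252.547 → 39253.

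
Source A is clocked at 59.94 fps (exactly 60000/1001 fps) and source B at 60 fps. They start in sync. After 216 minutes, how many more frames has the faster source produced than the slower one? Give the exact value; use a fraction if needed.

777600/1001 frames

216 min = 12960 s.
A emits 60000/1001 × 12960 = 777600000/1001 frames; B emits 60 × 12960 = 777600.
Difference = 777600/1001 frames (≈ 776.8232); B is ahead of A.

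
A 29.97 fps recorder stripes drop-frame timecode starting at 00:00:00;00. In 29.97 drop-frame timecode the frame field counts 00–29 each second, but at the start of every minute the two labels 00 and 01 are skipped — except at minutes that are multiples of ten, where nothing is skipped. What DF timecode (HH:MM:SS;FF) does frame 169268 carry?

01:34:07;28

Ten DF minutes hold 17982 frames, so frame 169268 lies in block 9 (frames 161838–179819) with 7430 frames into that block.
The block's first minute is 1800 frames and the rest 1798 each; 7430 frames reaches minute 4, so 9 × 18 + 4 × 2 = 170 labels have been skipped so far.
Adding those back, label number 169268 + 170 = 169438 at 30 labels/s is 5647 s + 28 f = 1 h 34 min 7 s frame 28, i.e. 01:34:07;28.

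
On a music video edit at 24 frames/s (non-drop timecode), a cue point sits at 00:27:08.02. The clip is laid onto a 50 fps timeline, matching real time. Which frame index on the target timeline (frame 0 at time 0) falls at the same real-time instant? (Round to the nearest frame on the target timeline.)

Source frame index: (0×3600 + 27×60 + 8) × 24 + 2 = 39074.
Real time: 39074 / (24) = 19537/12 s.
Target frame: (19537/12) × (50) = 488425/6 ≈ 81404.167 → 81404.

frame 81404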